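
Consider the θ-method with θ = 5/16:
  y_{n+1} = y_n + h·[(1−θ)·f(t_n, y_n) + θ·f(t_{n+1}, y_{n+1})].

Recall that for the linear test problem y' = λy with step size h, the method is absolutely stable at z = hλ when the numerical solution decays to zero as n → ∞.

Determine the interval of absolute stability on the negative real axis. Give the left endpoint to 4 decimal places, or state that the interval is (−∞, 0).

On y'=λy, z=hλ:
  y_{n+1} = y_n + z·[11/16·y_n + 5/16·y_{n+1}] ⇒ (1 − 5/16z)y_{n+1} = (1 + 11/16z)y_n
  Hence R(z) = (1 + 11/16z)/(1 − 5/16z).

Solve |R(x)|<1 on ℝ⁻.
x=-1.61: |R|=0.0711
R=−1: 1+11/16x = −1+5/16x ⇒ -3/8x=2 ⇒ x=2/(-3/8)=-5.3333
Confirm numerically:
  x=-4.839: |R|=0.92621 <1
  x=-2.551: |R|=0.41944 <1
  x=-2.461: |R|=0.39113 <1
  x=-5.663: |R|=1.04463 >1
  x=-5.471: |R|=1.01905 >1
Interval (-5.3333, 0).

(-5.3333, 0).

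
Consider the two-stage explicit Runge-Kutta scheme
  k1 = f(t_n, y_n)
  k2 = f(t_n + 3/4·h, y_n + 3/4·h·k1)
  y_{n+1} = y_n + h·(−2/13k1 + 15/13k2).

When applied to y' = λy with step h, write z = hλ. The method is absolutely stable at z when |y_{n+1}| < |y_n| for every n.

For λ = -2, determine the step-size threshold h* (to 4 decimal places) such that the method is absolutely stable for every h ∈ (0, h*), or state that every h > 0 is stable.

(-1.1556,0); λ=-2 ⇒ h* = (52/45)/2 = 0.5778.

Set f=λy, z=hλ:
  k1=λy_n ⇒ h·k1=z·y_n;  k2=λ(1+3/4z)y_n ⇒ h·k2=z(1+3/4z)y_n
  y_{n+1}/y_n = 1 − 2/13z + 15/13z(1+3/4z) = 1 + z + 45/52z²
  ⇒ R(z) = 1 + z + 45/52z².

Need |R(x)|<1, x<0.
x=-1.77: |R|=1.9412
R=1: x+45/52x²=0 ⇒ x=−52/45=-1.1556; min R=1−1/(4·45/52)=0.7111>−1
Confirm numerically:
  x=-1.134: |R|=0.97885 <1
  x=-0.911: |R|=0.80720 <1
  x=-0.746: |R|=0.73560 <1
  x=-0.564: |R|=0.71128 <1
  x=-1.627: |R|=1.66378 >1
  x=-1.540: |R|=1.51235 >1
So |R|<1 on (-1.1556, 0).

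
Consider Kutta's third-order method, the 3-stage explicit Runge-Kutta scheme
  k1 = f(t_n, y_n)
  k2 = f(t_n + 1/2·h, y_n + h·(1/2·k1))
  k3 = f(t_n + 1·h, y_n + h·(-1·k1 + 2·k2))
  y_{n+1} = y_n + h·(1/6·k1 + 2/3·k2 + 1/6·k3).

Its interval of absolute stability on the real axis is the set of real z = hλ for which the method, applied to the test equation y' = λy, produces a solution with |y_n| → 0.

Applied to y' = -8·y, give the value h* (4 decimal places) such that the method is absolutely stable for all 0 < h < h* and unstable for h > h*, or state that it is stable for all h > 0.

(-2.5127,0); λ=-8 ⇒ h* = 0.3141.

Set f=λy, z=hλ:
  order 3, 3-stage ⇒ R(z)=1+z+z^2/2+z^3/6
  (e.g. R(-1.27)=0.19505, |R|=0.19505)

Find x<0 with |R(x)|<1.
x=-1.27: |R|=0.1951
|R(-2.2)|=0.5547 |R(-2.15)|=0.4951 |R(-1.68)|=0.0591
Bisect:
  x_lo=-3.2926 |R|=2.8212  x_hi=-0.3734 |R|=0.6876
  mid=-1.83298 |R|=0.17949 →hi
  mid=-2.56277 |R|=1.08417 →lo
  mid=-2.19788 |R|=0.55208 →hi
  mid=-2.38032 |R|=0.79515 →hi
  mid=-2.47155 |R|=0.93353 →hi
  mid=-2.51716 |R|=1.00727 →lo
  mid=-2.49435 |R|=0.97001 →hi
  mid=-2.50576 |R|=0.98855 →hi
  mid=-2.51146 |R|=0.99788 →hi
  mid=-2.51431 |R|=1.00257 →lo
  ...
  [-2.51288,-2.51270] ⇒ x*=-2.5127
Interval (-2.5127, 0).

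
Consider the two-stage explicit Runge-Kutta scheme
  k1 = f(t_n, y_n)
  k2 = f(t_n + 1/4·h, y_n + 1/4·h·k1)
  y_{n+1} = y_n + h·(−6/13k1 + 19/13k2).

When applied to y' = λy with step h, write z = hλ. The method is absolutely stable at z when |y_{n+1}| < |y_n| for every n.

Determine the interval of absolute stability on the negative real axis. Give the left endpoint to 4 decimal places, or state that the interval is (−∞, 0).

z∈(-2.7368,0).

Test eqn y'=λy, z=hλ:
  k1=λy_n ⇒ h·k1=z·y_n;  k2=λ(1+1/4z)y_n ⇒ h·k2=z(1+1/4z)y_n
  y_{n+1}/y_n = 1 − 6/13z + 19/13z(1+1/4z) = 1 + z + 19/52z²
  so R(z) = 1 + z + 19/52z².

Solve |R(x)|<1 on ℝ⁻.
x=-1.62: |R|=0.3389
R=1: x+19/52x²=0 ⇒ x=−52/19=-2.7368; min R=1−1/(4·19/52)=0.3158>−1
Confirm numerically:
  x=-2.049: |R|=0.48503 <1
  x=-1.848: |R|=0.39983 <1
  x=-1.642: |R|=0.34314 <1
  x=-1.393: |R|=0.31601 <1
  x=-3.075: |R|=1.37994 >1
  x=-3.059: |R|=1.36008 >1
  x=-2.988: |R|=1.27421 >1
So |R|<1 on (-2.7368, 0).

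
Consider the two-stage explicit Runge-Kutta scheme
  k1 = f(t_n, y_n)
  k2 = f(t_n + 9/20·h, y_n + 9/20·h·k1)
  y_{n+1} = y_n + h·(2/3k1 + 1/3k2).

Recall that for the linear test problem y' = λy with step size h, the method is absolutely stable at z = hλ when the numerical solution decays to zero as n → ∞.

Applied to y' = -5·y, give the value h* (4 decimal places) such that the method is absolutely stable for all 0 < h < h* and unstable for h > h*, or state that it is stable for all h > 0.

(-6.6667,0); λ=-5 ⇒ h* = (20/3)/5 = 1.3333.

With y'=λy (z=hλ):
  k1=λy_n ⇒ h·k1=z·y_n;  k2=λ(1+9/20z)y_n ⇒ h·k2=z(1+9/20z)y_n
  y_{n+1}/y_n = 1 + 2/3z + 1/3z(1+9/20z) = 1 + z + 3/20z²
  ⇒ R(z) = 1 + z + 3/20z².

Boundary: |R(x)|=1, x<0.
x=-1.36: |R|=0.0826
R=1: x+3/20x²=0 ⇒ x=−20/3=-6.6667; min R=1−1/(4·3/20)=-0.6667>−1
Confirm numerically:
  x=-5.871: |R|=0.29930 <1
  x=-4.348: |R|=0.51223 <1
  x=-3.575: |R|=0.65791 <1
  x=-7.014: |R|=1.36543 >1
  x=-6.926: |R|=1.26942 >1
  x=-6.688: |R|=1.02140 >1
Interval (-6.6667, 0).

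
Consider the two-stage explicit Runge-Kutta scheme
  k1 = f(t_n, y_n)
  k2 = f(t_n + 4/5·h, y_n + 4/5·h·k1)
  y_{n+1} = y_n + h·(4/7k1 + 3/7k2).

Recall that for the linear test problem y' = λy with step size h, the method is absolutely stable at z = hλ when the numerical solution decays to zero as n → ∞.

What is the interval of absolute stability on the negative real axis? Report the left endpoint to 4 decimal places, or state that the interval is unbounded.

With y'=λy (z=hλ):
  k1=λy_n ⇒ h·k1=z·y_n;  k2=λ(1+4/5z)y_n ⇒ h·k2=z(1+4/5z)y_n
  y_{n+1}/y_n = 1 + 4/7z + 3/7z(1+4/5z) = 1 + z + 12/35z²
  Hence R(z) = 1 + z + 12/35z².

Solve |R(x)|<1 on ℝ⁻.
x=-0.76: |R|=0.4380
R=1: x+12/35x²=0 ⇒ x=−35/12=-2.9167; min R=1−1/(4·12/35)=0.2708>−1
Confirm numerically:
  x=-1.642: |R|=0.28240 <1
  x=-1.592: |R|=0.27696 <1
  x=-1.324: |R|=0.27702 <1
  x=-3.090: |R|=1.18363 >1
  x=-3.013: |R|=1.09952 >1
Interval (-2.9167, 0).

(-2.9167, 0).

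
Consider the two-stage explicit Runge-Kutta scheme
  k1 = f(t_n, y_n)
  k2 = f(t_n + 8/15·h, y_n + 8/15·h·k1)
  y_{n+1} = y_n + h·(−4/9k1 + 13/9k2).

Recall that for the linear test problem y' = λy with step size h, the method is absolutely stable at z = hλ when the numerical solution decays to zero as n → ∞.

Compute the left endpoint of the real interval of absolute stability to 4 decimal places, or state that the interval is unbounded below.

Set f=λy, z=hλ:
  k1=λy_n ⇒ h·k1=z·y_n;  k2=λ(1+8/15z)y_n ⇒ h·k2=z(1+8/15z)y_n
  y_{n+1}/y_n = 1 − 4/9z + 13/9z(1+8/15z) = 1 + z + 104/135z²
  Hence R(z) = 1 + z + 104/135z².

Boundary: |R(x)|=1, x<0.
x=-0.88: |R|=0.7166
R=1: x+104/135x²=0 ⇒ x=−135/104=-1.2981; min R=1−1/(4·104/135)=0.6755>−1
Confirm numerically:
  x=-1.205: |R|=0.91360 <1
  x=-1.168: |R|=0.88296 <1
  x=-0.732: |R|=0.68078 <1
  x=-1.894: |R|=1.86950 >1
  x=-1.699: |R|=1.52475 >1
  x=-1.524: |R|=1.26524 >1
So |R|<1 on (-1.2981, 0).

z* = -1.2981.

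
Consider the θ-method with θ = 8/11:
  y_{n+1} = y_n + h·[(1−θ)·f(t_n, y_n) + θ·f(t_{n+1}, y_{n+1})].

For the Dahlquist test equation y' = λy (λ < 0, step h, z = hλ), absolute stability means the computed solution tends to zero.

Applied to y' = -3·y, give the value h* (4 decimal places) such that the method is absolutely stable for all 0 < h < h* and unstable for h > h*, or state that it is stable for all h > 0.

Set f=λy, z=hλ:
  y_{n+1} = y_n + z·[3/11·y_n + 8/11·y_{n+1}] ⇒ (1 − 8/11z)y_{n+1} = (1 + 3/11z)y_n
  ⇒ R(z) = (1 + 3/11z)/(1 − 8/11z).

Solve |R(x)|<1 on ℝ⁻.
x=-0.74: |R|=0.5189
x=-2: |R|=0.1852
x=-10: |R|=0.2088
x=-100: |R|=0.3564
θ=8/11≥1/2 ⇒ |1+3/11x|<|1−8/11x| ∀x<0 ⇒ interval (−∞,0).

interval (−∞, 0). Any h>0 works for λ=-3.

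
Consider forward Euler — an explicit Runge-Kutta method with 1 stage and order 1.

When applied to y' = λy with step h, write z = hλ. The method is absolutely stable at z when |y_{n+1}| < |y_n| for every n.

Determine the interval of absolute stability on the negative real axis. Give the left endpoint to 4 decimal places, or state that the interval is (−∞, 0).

z∈(-2.0000,0).

Test eqn y'=λy, z=hλ:
  order 1, 1-stage ⇒ R(z)=1+z
  (e.g. R(-1.48)=-0.48000, |R|=0.48000)

Find x<0 with |R(x)|<1.
x=-1.48: |R|=0.4800
|R(-1.89)|=0.8900 |R(-1.84)|=0.8400 |R(-0.88)|=0.1200
Bisect:
  x_lo=-2.8228 |R|=1.8228  x_hi=-0.3098 |R|=0.6902
  mid=-1.56633 |R|=0.56633 →hi
  mid=-2.19458 |R|=1.19458 →lo
  mid=-1.88046 |R|=0.88046 →hi
  mid=-2.03752 |R|=1.03752 →lo
  mid=-1.95899 |R|=0.95899 →hi
  mid=-1.99825 |R|=0.99825 →hi
  mid=-2.01789 |R|=1.01789 →lo
  ...
  [-2.00009,-1.99994] ⇒ x*=-2.0000
Stable set (-2.0000, 0).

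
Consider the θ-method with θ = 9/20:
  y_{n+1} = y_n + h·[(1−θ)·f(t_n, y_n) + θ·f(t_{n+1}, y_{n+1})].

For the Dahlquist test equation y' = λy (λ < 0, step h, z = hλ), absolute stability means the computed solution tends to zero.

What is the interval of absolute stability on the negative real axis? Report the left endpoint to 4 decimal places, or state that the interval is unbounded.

Set f=λy, z=hλ:
  y_{n+1} = y_n + z·[11/20·y_n + 9/20·y_{n+1}] ⇒ (1 − 9/20z)y_{n+1} = (1 + 11/20z)y_n
  R(z) = (1 + 11/20z)/(1 − 9/20z).

Boundary: |R(x)|=1, x<0.
x=-0.89: |R|=0.3645
R=−1: 1+11/20x = −1+9/20x ⇒ -1/10x=2 ⇒ x=2/(-1/10)=-20.0000
Confirm numerically:
  x=-17.902: |R|=0.97683 <1
  x=-14.602: |R|=0.92870 <1
  x=-12.113: |R|=0.87774 <1
  x=-8.938: |R|=0.77973 <1
  x=-20.590: |R|=1.00575 >1
  x=-20.523: |R|=1.00511 >1
Stable set (-20.0000, 0).

z∈(-20.0000,0).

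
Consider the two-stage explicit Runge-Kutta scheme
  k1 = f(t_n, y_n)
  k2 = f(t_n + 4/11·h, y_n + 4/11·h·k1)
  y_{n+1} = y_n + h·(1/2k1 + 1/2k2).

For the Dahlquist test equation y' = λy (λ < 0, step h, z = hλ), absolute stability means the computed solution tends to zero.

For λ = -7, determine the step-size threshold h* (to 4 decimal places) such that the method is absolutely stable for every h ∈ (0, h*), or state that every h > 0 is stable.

(-5.5000,0); λ=-7 ⇒ h* = (11/2)/7 = 0.7857.

On y'=λy, z=hλ:
  k1=λy_n ⇒ h·k1=z·y_n;  k2=λ(1+4/11z)y_n ⇒ h·k2=z(1+4/11z)y_n
  y_{n+1}/y_n = 1 + 1/2z + 1/2z(1+4/11z) = 1 + z + 2/11z²
  R(z) = 1 + z + 2/11z².

Boundary: |R(x)|=1, x<0.
x=-0.38: |R|=0.6463
R=1: x+2/11x²=0 ⇒ x=−11/2=-5.5000; min R=1−1/(4·2/11)=-0.3750>−1
Confirm numerically:
  x=-4.998: |R|=0.54382 <1
  x=-3.498: |R|=0.27327 <1
  x=-2.307: |R|=0.33932 <1
  x=-2.270: |R|=0.33311 <1
  x=-5.806: |R|=1.32302 >1
  x=-5.797: |R|=1.31304 >1
So |R|<1 on (-5.5000, 0).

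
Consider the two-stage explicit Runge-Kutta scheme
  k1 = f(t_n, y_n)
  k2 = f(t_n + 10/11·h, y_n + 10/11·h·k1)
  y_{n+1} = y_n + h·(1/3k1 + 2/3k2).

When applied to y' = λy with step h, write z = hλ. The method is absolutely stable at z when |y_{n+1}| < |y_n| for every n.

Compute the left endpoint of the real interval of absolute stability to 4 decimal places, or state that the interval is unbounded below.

left endpoint -1.6500.

On y'=λy, z=hλ:
  k1=λy_n ⇒ h·k1=z·y_n;  k2=λ(1+10/11z)y_n ⇒ h·k2=z(1+10/11z)y_n
  y_{n+1}/y_n = 1 + 1/3z + 2/3z(1+10/11z) = 1 + z + 20/33z²
  ⇒ R(z) = 1 + z + 20/33z².

Boundary: |R(x)|=1, x<0.
x=-1.05: |R|=0.6182
R=1: x+20/33x²=0 ⇒ x=−33/20=-1.6500; min R=1−1/(4·20/33)=0.5875>−1
Confirm numerically:
  x=-1.126: |R|=0.64241 <1
  x=-1.095: |R|=0.63168 <1
  x=-0.967: |R|=0.59972 <1
  x=-2.204: |R|=1.74001 >1
  x=-1.724: |R|=1.07732 >1
Stable set (-1.6500, 0).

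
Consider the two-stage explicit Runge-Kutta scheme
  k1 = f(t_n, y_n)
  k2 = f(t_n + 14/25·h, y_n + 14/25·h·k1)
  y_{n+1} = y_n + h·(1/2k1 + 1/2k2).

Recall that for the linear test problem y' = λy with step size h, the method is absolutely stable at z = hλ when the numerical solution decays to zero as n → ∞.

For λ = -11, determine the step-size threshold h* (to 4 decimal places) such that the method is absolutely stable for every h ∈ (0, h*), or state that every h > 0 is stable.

(-3.5714,0); λ=-11 ⇒ h* = (25/7)/11 = 0.3247.

With y'=λy (z=hλ):
  k1=λy_n ⇒ h·k1=z·y_n;  k2=λ(1+14/25z)y_n ⇒ h·k2=z(1+14/25z)y_n
  y_{n+1}/y_n = 1 + 1/2z + 1/2z(1+14/25z) = 1 + z + 7/25z²
  Hence R(z) = 1 + z + 7/25z².

Solve |R(x)|<1 on ℝ⁻.
x=-0.4: |R|=0.6448
R=1: x+7/25x²=0 ⇒ x=−25/7=-3.5714; min R=1−1/(4·7/25)=0.1071>−1
Confirm numerically:
  x=-2.955: |R|=0.48997 <1
  x=-2.707: |R|=0.34480 <1
  x=-1.508: |R|=0.12874 <1
  x=-3.962: |R|=1.43328 >1
  x=-3.917: |R|=1.37901 >1
  x=-3.665: |R|=1.09602 >1
Interval (-3.5714, 0).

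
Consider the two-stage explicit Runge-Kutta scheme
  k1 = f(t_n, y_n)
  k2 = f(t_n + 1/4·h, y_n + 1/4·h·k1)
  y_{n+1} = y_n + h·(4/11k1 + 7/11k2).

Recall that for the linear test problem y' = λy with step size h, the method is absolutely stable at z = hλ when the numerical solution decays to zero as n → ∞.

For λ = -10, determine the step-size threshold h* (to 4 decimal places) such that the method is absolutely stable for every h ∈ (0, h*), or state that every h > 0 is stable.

With y'=λy (z=hλ):
  k1=λy_n ⇒ h·k1=z·y_n;  k2=λ(1+1/4z)y_n ⇒ h·k2=z(1+1/4z)y_n
  y_{n+1}/y_n = 1 + 4/11z + 7/11z(1+1/4z) = 1 + z + 7/44z²
  so R(z) = 1 + z + 7/44z².

Find x<0 with |R(x)|<1.
x=-1.72: |R|=0.2493
R=1: x+7/44x²=0 ⇒ x=−44/7=-6.2857; min R=1−1/(4·7/44)=-0.5714>−1
Confirm numerically:
  x=-5.305: |R|=0.17230 <1
  x=-5.080: |R|=0.02556 <1
  x=-4.222: |R|=0.38616 <1
  x=-3.953: |R|=0.46701 <1
  x=-6.758: |R|=1.50777 >1
  x=-6.675: |R|=1.41339 >1
  x=-6.616: |R|=1.34764 >1
Stable set (-6.2857, 0).

(-6.2857,0); λ=-10 ⇒ h* = (44/7)/10 = 0.6286.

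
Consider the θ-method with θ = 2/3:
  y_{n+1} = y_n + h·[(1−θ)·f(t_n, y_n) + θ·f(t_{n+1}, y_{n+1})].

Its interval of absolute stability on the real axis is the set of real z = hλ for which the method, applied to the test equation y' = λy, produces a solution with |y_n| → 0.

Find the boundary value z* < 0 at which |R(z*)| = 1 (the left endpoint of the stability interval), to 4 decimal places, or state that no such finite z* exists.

(−∞, 0) — no finite endpoint.

Set f=λy, z=hλ:
  y_{n+1} = y_n + z·[1/3·y_n + 2/3·y_{n+1}] ⇒ (1 − 2/3z)y_{n+1} = (1 + 1/3z)y_n
  ⇒ R(z) = (1 + 1/3z)/(1 − 2/3z).

Solve |R(x)|<1 on ℝ⁻.
x=-0.7: |R|=0.5227
x=-2: |R|=0.1429
x=-10: |R|=0.3043
x=-100: |R|=0.4778
θ=2/3≥1/2 ⇒ |1+1/3x|<|1−2/3x| ∀x<0 ⇒ unbounded interval.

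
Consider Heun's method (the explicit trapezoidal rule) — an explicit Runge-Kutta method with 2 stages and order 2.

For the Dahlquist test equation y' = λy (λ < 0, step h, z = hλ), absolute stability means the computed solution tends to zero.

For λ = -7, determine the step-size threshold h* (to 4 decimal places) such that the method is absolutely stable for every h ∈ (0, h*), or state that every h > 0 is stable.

(-2.0000,0); λ=-7 ⇒ h* = 0.2857.

On y'=λy, z=hλ:
  order 2, 2-stage ⇒ R(z)=1+z+z^2/2
  (e.g. R(-1.29)=0.54205, |R|=0.54205)

Find x<0 with |R(x)|<1.
x=-1.29: |R|=0.5421
|R(-2.25)|=1.2812 |R(-1.92)|=0.9232 |R(-1.01)|=0.5000
Bisect:
  x_lo=-2.5674 |R|=1.7284  x_hi=-0.1636 |R|=0.8498
  mid=-1.36550 |R|=0.56680 →hi
  mid=-1.96645 |R|=0.96701 →hi
  mid=-2.26692 |R|=1.30254 →lo
  mid=-2.11668 |R|=1.12349 →lo
  mid=-2.04157 |R|=1.04243 →lo
  mid=-2.00401 |R|=1.00401 →lo
  mid=-1.98523 |R|=0.98534 →hi
  ...
  [-2.00005,-1.99990] ⇒ x*=-2.0000
Interval (-2.0000, 0).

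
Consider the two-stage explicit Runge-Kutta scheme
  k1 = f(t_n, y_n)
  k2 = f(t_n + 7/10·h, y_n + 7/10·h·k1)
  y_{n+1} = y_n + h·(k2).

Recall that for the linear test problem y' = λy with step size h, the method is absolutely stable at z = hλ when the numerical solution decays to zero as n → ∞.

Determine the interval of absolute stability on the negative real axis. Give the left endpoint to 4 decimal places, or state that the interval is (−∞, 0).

z∈(-1.4286,0).

On y'=λy, z=hλ:
  k1=λy_n ⇒ h·k1=z·y_n;  k2=λ(1+7/10z)y_n ⇒ h·k2=z(1+7/10z)y_n
  y_{n+1}/y_n = 1 + z(1+7/10z) = 1 + z + 7/10z²
  so R(z) = 1 + z + 7/10z².

Boundary: |R(x)|=1, x<0.
x=-0.5: |R|=0.6750
R=1: x+7/10x²=0 ⇒ x=−10/7=-1.4286; min R=1−1/(4·7/10)=0.6429>−1
Confirm numerically:
  x=-1.289: |R|=0.87406 <1
  x=-1.236: |R|=0.83339 <1
  x=-1.011: |R|=0.70448 <1
  x=-2.007: |R|=1.81263 >1
  x=-1.888: |R|=1.60718 >1
  x=-1.544: |R|=1.12476 >1
Interval (-1.4286, 0).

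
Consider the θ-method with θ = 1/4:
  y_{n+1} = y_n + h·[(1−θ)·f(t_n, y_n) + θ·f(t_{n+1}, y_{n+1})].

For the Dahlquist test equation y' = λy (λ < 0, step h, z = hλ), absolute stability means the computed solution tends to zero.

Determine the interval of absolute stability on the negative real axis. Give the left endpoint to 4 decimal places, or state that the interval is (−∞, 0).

(-4.0000, 0).

Set f=λy, z=hλ:
  y_{n+1} = y_n + z·[3/4·y_n + 1/4·y_{n+1}] ⇒ (1 − 1/4z)y_{n+1} = (1 + 3/4z)y_n
  Hence R(z) = (1 + 3/4z)/(1 − 1/4z).

Boundary: |R(x)|=1, x<0.
x=-1.6: |R|=0.1429
R=−1: 1+3/4x = −1+1/4x ⇒ -1/2x=2 ⇒ x=2/(-1/2)=-4.0000
Confirm numerically:
  x=-3.525: |R|=0.87375 <1
  x=-2.744: |R|=0.62752 <1
  x=-2.640: |R|=0.59036 <1
  x=-2.026: |R|=0.34484 <1
  x=-4.362: |R|=1.08658 >1
  x=-4.291: |R|=1.07020 >1
  x=-4.247: |R|=1.05990 >1
So |R|<1 on (-4.0000, 0).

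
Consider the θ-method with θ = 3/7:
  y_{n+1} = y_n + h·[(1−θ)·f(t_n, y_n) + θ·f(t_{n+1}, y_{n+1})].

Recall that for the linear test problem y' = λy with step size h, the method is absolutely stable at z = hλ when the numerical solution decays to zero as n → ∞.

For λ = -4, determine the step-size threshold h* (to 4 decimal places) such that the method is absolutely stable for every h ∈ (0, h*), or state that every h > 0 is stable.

(-14.0000,0); λ=-4 ⇒ h* = (14)/4 = 3.5000.

With y'=λy (z=hλ):
  y_{n+1} = y_n + z·[4/7·y_n + 3/7·y_{n+1}] ⇒ (1 − 3/7z)y_{n+1} = (1 + 4/7z)y_n
  so R(z) = (1 + 4/7z)/(1 − 3/7z).

Need |R(x)|<1, x<0.
x=-1.26: |R|=0.1818
R=−1: 1+4/7x = −1+3/7x ⇒ -1/7x=2 ⇒ x=2/(-1/7)=-14.0000
Confirm numerically:
  x=-13.282: |R|=0.98467 <1
  x=-12.083: |R|=0.95568 <1
  x=-11.519: |R|=0.94030 <1
  x=-7.969: |R|=0.80487 <1
  x=-14.338: |R|=1.00676 >1
  x=-14.272: |R|=1.00546 >1
  x=-14.222: |R|=1.00447 >1
So |R|<1 on (-14.0000, 0).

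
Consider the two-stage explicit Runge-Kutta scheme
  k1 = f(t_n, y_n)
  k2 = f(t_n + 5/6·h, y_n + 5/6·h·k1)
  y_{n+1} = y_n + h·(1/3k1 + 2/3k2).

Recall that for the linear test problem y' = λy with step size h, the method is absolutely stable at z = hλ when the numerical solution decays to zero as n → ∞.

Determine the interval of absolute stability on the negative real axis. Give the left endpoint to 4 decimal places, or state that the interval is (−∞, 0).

On y'=λy, z=hλ:
  k1=λy_n ⇒ h·k1=z·y_n;  k2=λ(1+5/6z)y_n ⇒ h·k2=z(1+5/6z)y_n
  y_{n+1}/y_n = 1 + 1/3z + 2/3z(1+5/6z) = 1 + z + 5/9z²
  Hence R(z) = 1 + z + 5/9z².

Need |R(x)|<1, x<0.
x=-1.69: |R|=0.8967
R=1: x+5/9x²=0 ⇒ x=−9/5=-1.8000; min R=1−1/(4·5/9)=0.5500>−1
Confirm numerically:
  x=-0.944: |R|=0.55108 <1
  x=-0.857: |R|=0.55103 <1
  x=-0.801: |R|=0.55544 <1
  x=-0.738: |R|=0.56458 <1
  x=-2.143: |R|=1.40836 >1
  x=-2.066: |R|=1.30531 >1
  x=-2.053: |R|=1.28856 >1
Interval (-1.8000, 0).

(-1.8000, 0).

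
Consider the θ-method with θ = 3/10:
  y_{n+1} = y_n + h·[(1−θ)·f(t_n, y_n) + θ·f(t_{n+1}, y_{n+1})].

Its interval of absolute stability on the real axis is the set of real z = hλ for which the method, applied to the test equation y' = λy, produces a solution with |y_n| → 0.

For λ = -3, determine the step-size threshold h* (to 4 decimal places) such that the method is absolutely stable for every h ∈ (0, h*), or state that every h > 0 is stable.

(-5.0000,0); λ=-3 ⇒ h* = (5)/3 = 1.6667.

On y'=λy, z=hλ:
  y_{n+1} = y_n + z·[7/10·y_n + 3/10·y_{n+1}] ⇒ (1 − 3/10z)y_{n+1} = (1 + 7/10z)y_n
  ⇒ R(z) = (1 + 7/10z)/(1 − 3/10z).

Solve |R(x)|<1 on ℝ⁻.
x=-0.96: |R|=0.2547
R=−1: 1+7/10x = −1+3/10x ⇒ -2/5x=2 ⇒ x=2/(-2/5)=-5.0000
Confirm numerically:
  x=-3.239: |R|=0.64274 <1
  x=-2.784: |R|=0.51700 <1
  x=-2.284: |R|=0.35533 <1
  x=-2.111: |R|=0.29248 <1
  x=-5.448: |R|=1.06802 >1
  x=-5.136: |R|=1.02141 >1
  x=-5.118: |R|=1.01862 >1
So |R|<1 on (-5.0000, 0).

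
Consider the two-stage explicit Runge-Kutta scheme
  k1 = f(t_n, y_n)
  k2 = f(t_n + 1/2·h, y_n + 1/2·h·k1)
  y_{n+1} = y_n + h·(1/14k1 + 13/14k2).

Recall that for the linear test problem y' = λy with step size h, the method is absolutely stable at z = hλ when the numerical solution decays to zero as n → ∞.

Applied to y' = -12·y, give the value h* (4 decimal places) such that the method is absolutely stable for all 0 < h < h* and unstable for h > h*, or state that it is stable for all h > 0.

Set f=λy, z=hλ:
  k1=λy_n ⇒ h·k1=z·y_n;  k2=λ(1+1/2z)y_n ⇒ h·k2=z(1+1/2z)y_n
  y_{n+1}/y_n = 1 + 1/14z + 13/14z(1+1/2z) = 1 + z + 13/28z²
  R(z) = 1 + z + 13/28z².

Need |R(x)|<1, x<0.
x=-1.63: |R|=0.6036
R=1: x+13/28x²=0 ⇒ x=−28/13=-2.1538; min R=1−1/(4·13/28)=0.4615>−1
Confirm numerically:
  x=-2.102: |R|=0.94940 <1
  x=-2.010: |R|=0.86576 <1
  x=-1.253: |R|=0.47593 <1
  x=-2.507: |R|=1.41106 >1
  x=-2.181: |R|=1.02750 >1
Stable set (-2.1538, 0).

(-2.1538,0); λ=-12 ⇒ h* = (28/13)/12 = 0.1795.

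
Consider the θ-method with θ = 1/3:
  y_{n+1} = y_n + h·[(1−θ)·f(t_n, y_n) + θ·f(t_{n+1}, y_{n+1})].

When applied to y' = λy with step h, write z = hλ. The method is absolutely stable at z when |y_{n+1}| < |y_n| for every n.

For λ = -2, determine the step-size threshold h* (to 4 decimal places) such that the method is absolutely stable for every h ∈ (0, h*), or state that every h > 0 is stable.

(-6.0000,0); λ=-2 ⇒ h* = (6)/2 = 3.0000.

With y'=λy (z=hλ):
  y_{n+1} = y_n + z·[2/3·y_n + 1/3·y_{n+1}] ⇒ (1 − 1/3z)y_{n+1} = (1 + 2/3z)y_n
  so R(z) = (1 + 2/3z)/(1 − 1/3z).

Boundary: |R(x)|=1, x<0.
x=-1.13: |R|=0.1792
R=−1: 1+2/3x = −1+1/3x ⇒ -1/3x=2 ⇒ x=2/(-1/3)=-6.0000
Confirm numerically:
  x=-5.207: |R|=0.90338 <1
  x=-4.581: |R|=0.81282 <1
  x=-3.838: |R|=0.68383 <1
  x=-6.432: |R|=1.04580 >1
  x=-6.410: |R|=1.04357 >1
  x=-6.262: |R|=1.02829 >1
Stable set (-6.0000, 0).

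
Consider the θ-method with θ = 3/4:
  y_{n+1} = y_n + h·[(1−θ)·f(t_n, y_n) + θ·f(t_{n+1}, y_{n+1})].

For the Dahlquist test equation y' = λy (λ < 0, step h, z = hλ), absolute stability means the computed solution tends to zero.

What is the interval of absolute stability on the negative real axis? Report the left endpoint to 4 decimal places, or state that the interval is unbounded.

With y'=λy (z=hλ):
  y_{n+1} = y_n + z·[1/4·y_n + 3/4·y_{n+1}] ⇒ (1 − 3/4z)y_{n+1} = (1 + 1/4z)y_n
  ⇒ R(z) = (1 + 1/4z)/(1 − 3/4z).

Find x<0 with |R(x)|<1.
x=-0.77: |R|=0.5119
x=-2: |R|=0.2000
x=-10: |R|=0.1765
x=-100: |R|=0.3158
θ=3/4≥1/2 ⇒ |1+1/4x|<|1−3/4x| ∀x<0 ⇒ interval (−∞,0).

unbounded; (−∞, 0).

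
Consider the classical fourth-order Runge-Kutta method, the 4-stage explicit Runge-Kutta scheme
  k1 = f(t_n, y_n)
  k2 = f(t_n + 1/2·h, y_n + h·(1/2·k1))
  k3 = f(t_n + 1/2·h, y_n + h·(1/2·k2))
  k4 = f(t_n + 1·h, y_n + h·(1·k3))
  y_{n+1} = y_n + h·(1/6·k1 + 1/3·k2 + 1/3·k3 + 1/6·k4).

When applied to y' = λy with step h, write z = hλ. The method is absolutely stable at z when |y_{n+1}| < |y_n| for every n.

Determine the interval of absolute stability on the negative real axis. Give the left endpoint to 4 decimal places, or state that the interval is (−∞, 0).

(-2.7853, 0).

Test eqn y'=λy, z=hλ:
  order 4, 4-stage ⇒ R(z)=1+z+z^2/2+z^3/6+z^4/24
  (e.g. R(-1.14)=0.33325, |R|=0.33325)

Solve |R(x)|<1 on ℝ⁻.
x=-1.14: |R|=0.3332
|R(-3.06)|=1.4996 |R(-2.08)|=0.3633 |R(-0.71)|=0.4930
Bisect:
  x_lo=-3.4225 |R|=2.4697  x_hi=-0.1636 |R|=0.8491
  mid=-1.79306 |R|=0.28437 →hi
  mid=-2.60780 |R|=0.76375 →hi
  mid=-3.01517 |R|=1.40562 →lo
  mid=-2.81148 |R|=1.04021 →lo
  mid=-2.70964 |R|=0.89180 →hi
  mid=-2.76056 |R|=0.96335 →hi
  mid=-2.78602 |R|=1.00110 →lo
  mid=-2.77329 |R|=0.98206 →hi
  mid=-2.77966 |R|=0.99154 →hi
  ...
  [-2.78543,-2.78523] ⇒ x*=-2.7853
Interval (-2.7853, 0).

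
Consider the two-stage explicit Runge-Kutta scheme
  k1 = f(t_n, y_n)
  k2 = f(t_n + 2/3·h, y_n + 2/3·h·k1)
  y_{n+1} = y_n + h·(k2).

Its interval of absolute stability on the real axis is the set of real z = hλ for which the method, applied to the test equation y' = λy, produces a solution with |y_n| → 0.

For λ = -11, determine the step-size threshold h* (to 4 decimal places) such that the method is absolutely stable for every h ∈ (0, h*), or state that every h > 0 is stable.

(-1.5000,0); λ=-11 ⇒ h* = (3/2)/11 = 0.1364.

On y'=λy, z=hλ:
  k1=λy_n ⇒ h·k1=z·y_n;  k2=λ(1+2/3z)y_n ⇒ h·k2=z(1+2/3z)y_n
  y_{n+1}/y_n = 1 + z(1+2/3z) = 1 + z + 2/3z²
  ⇒ R(z) = 1 + z + 2/3z².

Find x<0 with |R(x)|<1.
x=-0.81: |R|=0.6274
R=1: x+2/3x²=0 ⇒ x=−3/2=-1.5000; min R=1−1/(4·2/3)=0.6250>−1
Confirm numerically:
  x=-1.437: |R|=0.93965 <1
  x=-0.954: |R|=0.65274 <1
  x=-0.729: |R|=0.62529 <1
  x=-1.972: |R|=1.62052 >1
  x=-1.586: |R|=1.09093 >1
Interval (-1.5000, 0).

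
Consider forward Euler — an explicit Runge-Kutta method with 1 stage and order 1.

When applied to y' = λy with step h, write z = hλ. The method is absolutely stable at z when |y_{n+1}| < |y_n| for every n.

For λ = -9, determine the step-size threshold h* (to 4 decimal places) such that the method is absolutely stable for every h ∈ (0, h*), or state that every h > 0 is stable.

With y'=λy (z=hλ):
  order 1, 1-stage ⇒ R(z)=1+z
  (e.g. R(-1.54)=-0.54000, |R|=0.54000)

Boundary: |R(x)|=1, x<0.
x=-1.54: |R|=0.5400
|R(-1.87)|=0.8700 |R(-1.74)|=0.7400 |R(-1.33)|=0.3300
Bisect:
  x_lo=-2.8997 |R|=1.8997  x_hi=-0.1245 |R|=0.8755
  mid=-1.51206 |R|=0.51206 →hi
  mid=-2.20586 |R|=1.20586 →lo
  mid=-1.85896 |R|=0.85896 →hi
  mid=-2.03241 |R|=1.03241 →lo
  mid=-1.94568 |R|=0.94568 →hi
  mid=-1.98904 |R|=0.98904 →hi
  mid=-2.01073 |R|=1.01073 →lo
  mid=-1.99989 |R|=0.99989 →hi
  mid=-2.00531 |R|=1.00531 →lo
  ...
  [-2.00005,-1.99989] ⇒ x*=-2.0000
Stable set (-2.0000, 0).

(-2.0000,0); λ=-9 ⇒ h* = 0.2222.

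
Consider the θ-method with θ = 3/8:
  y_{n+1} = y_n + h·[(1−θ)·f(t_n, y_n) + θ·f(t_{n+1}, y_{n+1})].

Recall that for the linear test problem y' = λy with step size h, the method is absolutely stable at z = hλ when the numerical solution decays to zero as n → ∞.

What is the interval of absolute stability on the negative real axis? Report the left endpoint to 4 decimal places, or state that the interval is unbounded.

Set f=λy, z=hλ:
  y_{n+1} = y_n + z·[5/8·y_n + 3/8·y_{n+1}] ⇒ (1 − 3/8z)y_{n+1} = (1 + 5/8z)y_n
  ⇒ R(z) = (1 + 5/8z)/(1 − 3/8z).

Need |R(x)|<1, x<0.
x=-0.3: |R|=0.7303
R=−1: 1+5/8x = −1+3/8x ⇒ -1/4x=2 ⇒ x=2/(-1/4)=-8.0000
Confirm numerically:
  x=-6.070: |R|=0.85273 <1
  x=-5.391: |R|=0.78414 <1
  x=-5.085: |R|=0.74930 <1
  x=-8.563: |R|=1.03342 >1
  x=-8.550: |R|=1.03269 >1
  x=-8.498: |R|=1.02974 >1
So |R|<1 on (-8.0000, 0).

z∈(-8.0000,0).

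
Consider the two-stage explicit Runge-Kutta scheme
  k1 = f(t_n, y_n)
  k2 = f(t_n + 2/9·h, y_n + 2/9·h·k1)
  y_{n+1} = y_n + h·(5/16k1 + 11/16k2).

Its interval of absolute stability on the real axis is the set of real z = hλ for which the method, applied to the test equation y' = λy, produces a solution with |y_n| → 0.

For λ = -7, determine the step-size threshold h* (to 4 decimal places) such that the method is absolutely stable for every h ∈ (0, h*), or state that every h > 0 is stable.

Test eqn y'=λy, z=hλ:
  k1=λy_n ⇒ h·k1=z·y_n;  k2=λ(1+2/9z)y_n ⇒ h·k2=z(1+2/9z)y_n
  y_{n+1}/y_n = 1 + 5/16z + 11/16z(1+2/9z) = 1 + z + 11/72z²
  Hence R(z) = 1 + z + 11/72z².

Boundary: |R(x)|=1, x<0.
x=-0.34: |R|=0.6777
R=1: x+11/72x²=0 ⇒ x=−72/11=-6.5455; min R=1−1/(4·11/72)=-0.6364>−1
Confirm numerically:
  x=-4.654: |R|=0.34488 <1
  x=-3.468: |R|=0.63054 <1
  x=-3.357: |R|=0.63528 <1
  x=-3.019: |R|=0.62653 <1
  x=-7.079: |R|=1.57704 >1
  x=-6.844: |R|=1.31216 >1
  x=-6.794: |R|=1.25798 >1
Stable set (-6.5455, 0).

(-6.5455,0); λ=-7 ⇒ h* = (72/11)/7 = 0.9351.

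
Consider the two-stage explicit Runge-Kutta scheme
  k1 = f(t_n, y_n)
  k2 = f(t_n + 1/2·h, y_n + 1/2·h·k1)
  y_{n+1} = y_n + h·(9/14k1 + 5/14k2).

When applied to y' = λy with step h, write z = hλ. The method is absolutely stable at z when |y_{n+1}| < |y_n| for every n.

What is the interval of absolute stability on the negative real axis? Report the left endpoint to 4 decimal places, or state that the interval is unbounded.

z∈(-5.6000,0).

Set f=λy, z=hλ:
  k1=λy_n ⇒ h·k1=z·y_n;  k2=λ(1+1/2z)y_n ⇒ h·k2=z(1+1/2z)y_n
  y_{n+1}/y_n = 1 + 9/14z + 5/14z(1+1/2z) = 1 + z + 5/28z²
  R(z) = 1 + z + 5/28z².

Need |R(x)|<1, x<0.
x=-0.39: |R|=0.6372
R=1: x+5/28x²=0 ⇒ x=−28/5=-5.6000; min R=1−1/(4·5/28)=-0.4000>−1
Confirm numerically:
  x=-4.708: |R|=0.25008 <1
  x=-4.180: |R|=0.05993 <1
  x=-2.507: |R|=0.38467 <1
  x=-2.481: |R|=0.38183 <1
  x=-6.031: |R|=1.46417 >1
  x=-5.950: |R|=1.37187 >1
  x=-5.677: |R|=1.07806 >1
Stable set (-5.6000, 0).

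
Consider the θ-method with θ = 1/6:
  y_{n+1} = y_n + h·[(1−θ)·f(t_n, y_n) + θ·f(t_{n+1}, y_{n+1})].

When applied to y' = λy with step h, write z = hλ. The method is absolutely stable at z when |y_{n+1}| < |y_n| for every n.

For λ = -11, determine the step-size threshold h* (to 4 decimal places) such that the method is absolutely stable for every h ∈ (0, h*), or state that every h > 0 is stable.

On y'=λy, z=hλ:
  y_{n+1} = y_n + z·[5/6·y_n + 1/6·y_{n+1}] ⇒ (1 − 1/6z)y_{n+1} = (1 + 5/6z)y_n
  R(z) = (1 + 5/6z)/(1 − 1/6z).

Find x<0 with |R(x)|<1.
x=-0.97: |R|=0.1650
R=−1: 1+5/6x = −1+1/6x ⇒ -2/3x=2 ⇒ x=2/(-2/3)=-3.0000
Confirm numerically:
  x=-2.841: |R|=0.92806 <1
  x=-1.569: |R|=0.24376 <1
  x=-1.541: |R|=0.22610 <1
  x=-3.382: |R|=1.16287 >1
  x=-3.112: |R|=1.04917 >1
Interval (-3.0000, 0).

(-3.0000,0); λ=-11 ⇒ h* = (3)/11 = 0.2727.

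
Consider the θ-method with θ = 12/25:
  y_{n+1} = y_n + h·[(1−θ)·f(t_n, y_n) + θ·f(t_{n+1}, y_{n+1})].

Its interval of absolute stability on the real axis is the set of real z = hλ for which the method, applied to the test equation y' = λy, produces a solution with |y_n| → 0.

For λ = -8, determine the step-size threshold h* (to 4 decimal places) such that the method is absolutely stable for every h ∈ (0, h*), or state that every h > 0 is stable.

(-50.0000,0); λ=-8 ⇒ h* = (50)/8 = 6.2500.

On y'=λy, z=hλ:
  y_{n+1} = y_n + z·[13/25·y_n + 12/25·y_{n+1}] ⇒ (1 − 12/25z)y_{n+1} = (1 + 13/25z)y_n
  Hence R(z) = (1 + 13/25z)/(1 − 12/25z).

Find x<0 with |R(x)|<1.
x=-0.33: |R|=0.7151
R=−1: 1+13/25x = −1+12/25x ⇒ -1/25x=2 ⇒ x=2/(-1/25)=-50.0000
Confirm numerically:
  x=-35.687: |R|=0.96842 <1
  x=-27.687: |R|=0.93754 <1
  x=-21.957: |R|=0.90279 <1
  x=-50.585: |R|=1.00093 >1
  x=-50.317: |R|=1.00050 >1
  x=-50.099: |R|=1.00016 >1
Stable set (-50.0000, 0).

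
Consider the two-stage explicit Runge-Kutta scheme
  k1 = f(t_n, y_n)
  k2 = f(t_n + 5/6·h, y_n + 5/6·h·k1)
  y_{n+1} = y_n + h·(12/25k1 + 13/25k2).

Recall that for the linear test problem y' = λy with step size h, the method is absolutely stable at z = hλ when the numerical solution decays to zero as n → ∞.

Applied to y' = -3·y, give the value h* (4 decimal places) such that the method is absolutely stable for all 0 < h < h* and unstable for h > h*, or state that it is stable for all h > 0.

(-2.3077,0); λ=-3 ⇒ h* = (30/13)/3 = 0.7692.

On y'=λy, z=hλ:
  k1=λy_n ⇒ h·k1=z·y_n;  k2=λ(1+5/6z)y_n ⇒ h·k2=z(1+5/6z)y_n
  y_{n+1}/y_n = 1 + 12/25z + 13/25z(1+5/6z) = 1 + z + 13/30z²
  ⇒ R(z) = 1 + z + 13/30z².

Solve |R(x)|<1 on ℝ⁻.
x=-0.58: |R|=0.5658
R=1: x+13/30x²=0 ⇒ x=−30/13=-2.3077; min R=1−1/(4·13/30)=0.4231>−1
Confirm numerically:
  x=-2.020: |R|=0.74817 <1
  x=-1.812: |R|=0.61078 <1
  x=-1.628: |R|=0.52050 <1
  x=-0.957: |R|=0.43987 <1
  x=-2.898: |R|=1.74131 >1
  x=-2.360: |R|=1.05349 >1
Interval (-2.3077, 0).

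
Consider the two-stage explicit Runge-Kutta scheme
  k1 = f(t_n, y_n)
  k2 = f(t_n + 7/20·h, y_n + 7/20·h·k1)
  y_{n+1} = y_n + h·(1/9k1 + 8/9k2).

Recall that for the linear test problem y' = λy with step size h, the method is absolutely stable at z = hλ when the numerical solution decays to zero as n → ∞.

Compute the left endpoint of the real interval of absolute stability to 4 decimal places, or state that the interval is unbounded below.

With y'=λy (z=hλ):
  k1=λy_n ⇒ h·k1=z·y_n;  k2=λ(1+7/20z)y_n ⇒ h·k2=z(1+7/20z)y_n
  y_{n+1}/y_n = 1 + 1/9z + 8/9z(1+7/20z) = 1 + z + 14/45z²
  so R(z) = 1 + z + 14/45z².

Need |R(x)|<1, x<0.
x=-0.42: |R|=0.6349
R=1: x+14/45x²=0 ⇒ x=−45/14=-3.2143; min R=1−1/(4·14/45)=0.1964>−1
Confirm numerically:
  x=-2.499: |R|=0.44389 <1
  x=-2.409: |R|=0.39647 <1
  x=-1.835: |R|=0.21258 <1
  x=-3.640: |R|=1.48210 >1
  x=-3.364: |R|=1.15669 >1
  x=-3.309: |R|=1.09751 >1
Interval (-3.2143, 0).

left endpoint -3.2143.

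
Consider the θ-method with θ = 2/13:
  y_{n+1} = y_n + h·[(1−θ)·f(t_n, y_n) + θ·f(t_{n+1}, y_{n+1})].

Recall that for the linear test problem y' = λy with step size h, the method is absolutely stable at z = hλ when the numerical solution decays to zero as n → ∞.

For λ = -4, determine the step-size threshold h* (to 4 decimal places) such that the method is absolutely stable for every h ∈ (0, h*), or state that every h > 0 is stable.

(-2.8889,0); λ=-4 ⇒ h* = (26/9)/4 = 0.7222.

Set f=λy, z=hλ:
  y_{n+1} = y_n + z·[11/13·y_n + 2/13·y_{n+1}] ⇒ (1 − 2/13z)y_{n+1} = (1 + 11/13z)y_n
  ⇒ R(z) = (1 + 11/13z)/(1 − 2/13z).

Boundary: |R(x)|=1, x<0.
x=-0.33: |R|=0.6859
R=−1: 1+11/13x = −1+2/13x ⇒ -9/13x=2 ⇒ x=2/(-9/13)=-2.8889
Confirm numerically:
  x=-2.807: |R|=0.96041 <1
  x=-2.806: |R|=0.95992 <1
  x=-2.134: |R|=0.60656 <1
  x=-1.514: |R|=0.22798 <1
  x=-3.403: |R|=1.23362 >1
  x=-3.166: |R|=1.12901 >1
  x=-3.132: |R|=1.11358 >1
Stable set (-2.8889, 0).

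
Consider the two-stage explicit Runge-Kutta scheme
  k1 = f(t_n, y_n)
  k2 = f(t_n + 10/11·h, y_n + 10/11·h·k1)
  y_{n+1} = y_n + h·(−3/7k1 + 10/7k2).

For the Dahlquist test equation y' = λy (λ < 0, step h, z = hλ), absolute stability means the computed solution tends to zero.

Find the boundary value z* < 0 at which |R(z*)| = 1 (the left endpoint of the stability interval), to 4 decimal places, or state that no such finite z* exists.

left endpoint -0.7700.

With y'=λy (z=hλ):
  k1=λy_n ⇒ h·k1=z·y_n;  k2=λ(1+10/11z)y_n ⇒ h·k2=z(1+10/11z)y_n
  y_{n+1}/y_n = 1 − 3/7z + 10/7z(1+10/11z) = 1 + z + 100/77z²
  R(z) = 1 + z + 100/77z².

Find x<0 with |R(x)|<1.
x=-1.19: |R|=1.6491
R=1: x+100/77x²=0 ⇒ x=−77/100=-0.7700; min R=1−1/(4·100/77)=0.8075>−1
Confirm numerically:
  x=-0.606: |R|=0.87093 <1
  x=-0.492: |R|=0.82237 <1
  x=-0.411: |R|=0.80838 <1
  x=-0.356: |R|=0.80859 <1
  x=-1.172: |R|=1.61188 >1
  x=-0.995: |R|=1.29075 >1
  x=-0.951: |R|=1.22355 >1
So |R|<1 on (-0.7700, 0).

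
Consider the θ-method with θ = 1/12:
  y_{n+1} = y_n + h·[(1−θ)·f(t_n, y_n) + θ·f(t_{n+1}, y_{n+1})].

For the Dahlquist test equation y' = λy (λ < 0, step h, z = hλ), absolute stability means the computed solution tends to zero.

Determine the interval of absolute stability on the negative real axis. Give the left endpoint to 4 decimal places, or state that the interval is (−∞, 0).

With y'=λy (z=hλ):
  y_{n+1} = y_n + z·[11/12·y_n + 1/12·y_{n+1}] ⇒ (1 − 1/12z)y_{n+1} = (1 + 11/12z)y_n
  ⇒ R(z) = (1 + 11/12z)/(1 − 1/12z).

Find x<0 with |R(x)|<1.
x=-1.49: |R|=0.3254
R=−1: 1+11/12x = −1+1/12x ⇒ -5/6x=2 ⇒ x=2/(-5/6)=-2.4000
Confirm numerically:
  x=-1.735: |R|=0.51584 <1
  x=-1.637: |R|=0.44049 <1
  x=-1.322: |R|=0.19081 <1
  x=-2.877: |R|=1.32063 >1
  x=-2.827: |R|=1.28799 >1
  x=-2.512: |R|=1.07718 >1
Interval (-2.4000, 0).

z∈(-2.4000,0).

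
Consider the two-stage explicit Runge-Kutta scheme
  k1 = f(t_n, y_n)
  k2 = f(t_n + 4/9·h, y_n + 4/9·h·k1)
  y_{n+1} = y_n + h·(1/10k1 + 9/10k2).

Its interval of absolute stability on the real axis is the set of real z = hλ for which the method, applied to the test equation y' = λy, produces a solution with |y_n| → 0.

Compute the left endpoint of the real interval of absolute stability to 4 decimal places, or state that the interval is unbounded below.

Set f=λy, z=hλ:
  k1=λy_n ⇒ h·k1=z·y_n;  k2=λ(1+4/9z)y_n ⇒ h·k2=z(1+4/9z)y_n
  y_{n+1}/y_n = 1 + 1/10z + 9/10z(1+4/9z) = 1 + z + 2/5z²
  R(z) = 1 + z + 2/5z².

Boundary: |R(x)|=1, x<0.
x=-0.31: |R|=0.7284
R=1: x+2/5x²=0 ⇒ x=−5/2=-2.5000; min R=1−1/(4·2/5)=0.3750>−1
Confirm numerically:
  x=-2.242: |R|=0.76863 <1
  x=-2.226: |R|=0.75603 <1
  x=-1.544: |R|=0.40957 <1
  x=-1.200: |R|=0.37600 <1
  x=-3.007: |R|=1.60982 >1
  x=-2.775: |R|=1.30525 >1
So |R|<1 on (-2.5000, 0).

z* = -2.5000.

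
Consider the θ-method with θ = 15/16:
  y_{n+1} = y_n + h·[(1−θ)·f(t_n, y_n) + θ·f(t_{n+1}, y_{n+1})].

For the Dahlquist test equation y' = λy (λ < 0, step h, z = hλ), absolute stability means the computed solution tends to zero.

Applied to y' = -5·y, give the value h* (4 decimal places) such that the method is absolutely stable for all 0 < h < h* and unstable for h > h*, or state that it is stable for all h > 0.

(−∞, 0) — no finite endpoint. Any h>0 works for λ=-5.

Set f=λy, z=hλ:
  y_{n+1} = y_n + z·[1/16·y_n + 15/16·y_{n+1}] ⇒ (1 − 15/16z)y_{n+1} = (1 + 1/16z)y_n
  R(z) = (1 + 1/16z)/(1 − 15/16z).

Need |R(x)|<1, x<0.
x=-0.48: |R|=0.6690
x=-2: |R|=0.3043
x=-10: |R|=0.0361
x=-100: |R|=0.0554
θ=15/16≥1/2 ⇒ |1+1/16x|<|1−15/16x| ∀x<0 ⇒ interval (−∞,0).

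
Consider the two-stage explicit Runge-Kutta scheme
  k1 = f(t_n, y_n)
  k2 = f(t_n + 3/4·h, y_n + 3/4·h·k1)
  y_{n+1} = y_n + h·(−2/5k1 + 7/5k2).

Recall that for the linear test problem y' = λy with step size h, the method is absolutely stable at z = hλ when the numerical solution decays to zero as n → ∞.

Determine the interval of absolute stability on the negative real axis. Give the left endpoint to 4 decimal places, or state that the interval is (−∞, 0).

On y'=λy, z=hλ:
  k1=λy_n ⇒ h·k1=z·y_n;  k2=λ(1+3/4z)y_n ⇒ h·k2=z(1+3/4z)y_n
  y_{n+1}/y_n = 1 − 2/5z + 7/5z(1+3/4z) = 1 + z + 21/20z²
  so R(z) = 1 + z + 21/20z².

Boundary: |R(x)|=1, x<0.
x=-1.58: |R|=2.0412
R=1: x+21/20x²=0 ⇒ x=−20/21=-0.9524; min R=1−1/(4·21/20)=0.7619>−1
Confirm numerically:
  x=-0.837: |R|=0.89860 <1
  x=-0.695: |R|=0.81218 <1
  x=-0.519: |R|=0.76383 <1
  x=-0.489: |R|=0.76208 <1
  x=-1.444: |R|=1.74539 >1
  x=-1.236: |R|=1.36808 >1
Interval (-0.9524, 0).

z∈(-0.9524,0).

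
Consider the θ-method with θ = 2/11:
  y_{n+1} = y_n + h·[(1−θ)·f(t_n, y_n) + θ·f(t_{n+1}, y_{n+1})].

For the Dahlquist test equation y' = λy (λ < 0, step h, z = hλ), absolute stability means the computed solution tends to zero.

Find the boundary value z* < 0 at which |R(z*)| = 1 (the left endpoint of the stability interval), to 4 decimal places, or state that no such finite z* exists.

Set f=λy, z=hλ:
  y_{n+1} = y_n + z·[9/11·y_n + 2/11·y_{n+1}] ⇒ (1 − 2/11z)y_{n+1} = (1 + 9/11z)y_n
  Hence R(z) = (1 + 9/11z)/(1 − 2/11z).

Need |R(x)|<1, x<0.
x=-0.9: |R|=0.2266
R=−1: 1+9/11x = −1+2/11x ⇒ -7/11x=2 ⇒ x=2/(-7/11)=-3.1429
Confirm numerically:
  x=-2.269: |R|=0.60632 <1
  x=-2.088: |R|=0.51344 <1
  x=-1.538: |R|=0.20190 <1
  x=-3.600: |R|=1.17582 >1
  x=-3.261: |R|=1.04720 >1
  x=-3.230: |R|=1.03494 >1
Stable set (-3.1429, 0).

left endpoint -3.1429.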